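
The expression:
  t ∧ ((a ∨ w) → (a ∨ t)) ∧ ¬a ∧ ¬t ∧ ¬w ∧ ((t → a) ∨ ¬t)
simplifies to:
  False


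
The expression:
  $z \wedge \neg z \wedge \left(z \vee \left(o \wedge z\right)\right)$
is never true.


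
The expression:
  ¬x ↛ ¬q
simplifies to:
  q ∧ ¬x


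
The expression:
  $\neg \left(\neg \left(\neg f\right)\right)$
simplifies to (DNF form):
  $\neg f$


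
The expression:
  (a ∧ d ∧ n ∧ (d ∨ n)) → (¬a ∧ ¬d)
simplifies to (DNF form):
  ¬a ∨ ¬d ∨ ¬n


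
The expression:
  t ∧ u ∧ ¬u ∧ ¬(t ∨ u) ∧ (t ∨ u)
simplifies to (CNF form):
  False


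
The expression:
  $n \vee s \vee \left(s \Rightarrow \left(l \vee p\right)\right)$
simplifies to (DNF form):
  $\text{True}$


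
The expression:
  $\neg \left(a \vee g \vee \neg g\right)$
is never true.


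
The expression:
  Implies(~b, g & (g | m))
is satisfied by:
  {b: True, g: True}
  {b: True, g: False}
  {g: True, b: False}


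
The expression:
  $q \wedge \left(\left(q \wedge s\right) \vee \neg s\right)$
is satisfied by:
  {q: True}


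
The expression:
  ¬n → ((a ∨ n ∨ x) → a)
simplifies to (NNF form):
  a ∨ n ∨ ¬x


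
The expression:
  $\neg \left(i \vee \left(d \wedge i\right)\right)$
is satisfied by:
  {i: False}


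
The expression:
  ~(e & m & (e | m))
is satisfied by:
  {m: False, e: False}
  {e: True, m: False}
  {m: True, e: False}


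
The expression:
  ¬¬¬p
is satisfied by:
  {p: False}


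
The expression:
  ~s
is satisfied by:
  {s: False}


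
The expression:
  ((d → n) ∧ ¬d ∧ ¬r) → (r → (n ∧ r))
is always true.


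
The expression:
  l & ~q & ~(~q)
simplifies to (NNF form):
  False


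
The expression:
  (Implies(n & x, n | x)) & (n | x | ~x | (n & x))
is always true.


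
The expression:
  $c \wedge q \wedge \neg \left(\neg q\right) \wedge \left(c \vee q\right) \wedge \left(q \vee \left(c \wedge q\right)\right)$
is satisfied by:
  {c: True, q: True}


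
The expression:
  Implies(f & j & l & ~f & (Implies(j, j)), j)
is always true.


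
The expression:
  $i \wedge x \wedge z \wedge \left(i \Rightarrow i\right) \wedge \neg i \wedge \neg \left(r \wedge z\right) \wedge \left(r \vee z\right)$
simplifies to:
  $\text{False}$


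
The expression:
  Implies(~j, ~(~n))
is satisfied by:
  {n: True, j: True}
  {n: True, j: False}
  {j: True, n: False}


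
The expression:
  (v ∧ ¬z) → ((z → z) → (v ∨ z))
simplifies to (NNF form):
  True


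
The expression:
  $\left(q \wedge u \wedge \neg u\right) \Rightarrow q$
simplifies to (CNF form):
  $\text{True}$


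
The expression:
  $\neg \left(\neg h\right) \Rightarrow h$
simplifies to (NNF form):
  $\text{True}$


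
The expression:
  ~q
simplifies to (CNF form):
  ~q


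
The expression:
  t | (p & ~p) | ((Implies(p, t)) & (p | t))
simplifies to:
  t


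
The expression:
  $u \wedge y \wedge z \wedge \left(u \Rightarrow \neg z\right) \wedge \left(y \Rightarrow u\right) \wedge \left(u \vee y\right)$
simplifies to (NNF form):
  $\text{False}$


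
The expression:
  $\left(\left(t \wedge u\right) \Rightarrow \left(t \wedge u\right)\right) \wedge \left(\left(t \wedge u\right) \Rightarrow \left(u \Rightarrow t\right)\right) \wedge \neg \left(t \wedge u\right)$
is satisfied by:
  {u: False, t: False}
  {t: True, u: False}
  {u: True, t: False}


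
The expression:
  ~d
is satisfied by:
  {d: False}


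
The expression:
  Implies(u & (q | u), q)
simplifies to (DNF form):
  q | ~u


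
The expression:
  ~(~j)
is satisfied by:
  {j: True}


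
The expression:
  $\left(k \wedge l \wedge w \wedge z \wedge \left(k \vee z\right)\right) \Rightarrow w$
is always true.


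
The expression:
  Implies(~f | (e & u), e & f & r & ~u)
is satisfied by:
  {f: True, u: False, e: False}
  {f: True, e: True, u: False}
  {f: True, u: True, e: False}


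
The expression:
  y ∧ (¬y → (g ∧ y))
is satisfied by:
  {y: True}


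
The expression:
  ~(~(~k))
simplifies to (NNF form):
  ~k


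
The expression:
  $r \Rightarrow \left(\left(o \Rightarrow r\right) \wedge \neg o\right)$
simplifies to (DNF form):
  $\neg o \vee \neg r$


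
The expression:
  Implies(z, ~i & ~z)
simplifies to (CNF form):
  ~z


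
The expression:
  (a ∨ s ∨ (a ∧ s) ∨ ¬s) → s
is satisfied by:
  {s: True}


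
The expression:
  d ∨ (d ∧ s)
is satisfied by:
  {d: True}


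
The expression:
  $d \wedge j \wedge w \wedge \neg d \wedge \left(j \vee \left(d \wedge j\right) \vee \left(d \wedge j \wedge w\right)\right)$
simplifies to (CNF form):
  $\text{False}$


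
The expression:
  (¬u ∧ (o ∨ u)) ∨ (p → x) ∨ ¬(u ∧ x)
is always true.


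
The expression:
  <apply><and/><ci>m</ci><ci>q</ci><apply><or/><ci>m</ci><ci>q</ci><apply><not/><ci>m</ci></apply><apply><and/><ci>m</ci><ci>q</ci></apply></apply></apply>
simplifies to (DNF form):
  <apply><and/><ci>m</ci><ci>q</ci></apply>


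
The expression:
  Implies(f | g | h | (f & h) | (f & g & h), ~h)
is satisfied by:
  {h: False}


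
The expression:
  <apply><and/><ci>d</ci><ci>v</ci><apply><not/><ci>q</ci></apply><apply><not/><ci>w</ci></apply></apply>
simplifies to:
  <apply><and/><ci>d</ci><ci>v</ci><apply><not/><ci>q</ci></apply><apply><not/><ci>w</ci></apply></apply>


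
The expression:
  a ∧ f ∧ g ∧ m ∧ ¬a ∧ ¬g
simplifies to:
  False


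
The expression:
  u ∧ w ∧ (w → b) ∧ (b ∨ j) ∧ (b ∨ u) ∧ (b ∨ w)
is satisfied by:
  {w: True, b: True, u: True}


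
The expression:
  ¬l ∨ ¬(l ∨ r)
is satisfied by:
  {l: False}


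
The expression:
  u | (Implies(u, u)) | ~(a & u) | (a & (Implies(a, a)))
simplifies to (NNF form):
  True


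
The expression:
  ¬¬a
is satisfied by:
  {a: True}


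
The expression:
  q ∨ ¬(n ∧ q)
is always true.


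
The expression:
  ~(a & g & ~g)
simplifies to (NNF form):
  True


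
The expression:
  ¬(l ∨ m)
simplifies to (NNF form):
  ¬l ∧ ¬m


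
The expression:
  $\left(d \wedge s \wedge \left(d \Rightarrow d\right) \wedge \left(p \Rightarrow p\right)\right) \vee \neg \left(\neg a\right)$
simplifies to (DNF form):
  $a \vee \left(d \wedge s\right)$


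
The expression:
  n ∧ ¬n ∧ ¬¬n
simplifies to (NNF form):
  False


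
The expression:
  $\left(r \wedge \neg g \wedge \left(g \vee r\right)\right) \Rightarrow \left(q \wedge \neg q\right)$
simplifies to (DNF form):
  $g \vee \neg r$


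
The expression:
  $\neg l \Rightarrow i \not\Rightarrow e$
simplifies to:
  $l \vee \left(i \wedge \neg e\right)$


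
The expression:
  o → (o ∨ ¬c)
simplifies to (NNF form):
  True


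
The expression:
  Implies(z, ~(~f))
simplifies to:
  f | ~z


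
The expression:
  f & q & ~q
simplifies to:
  False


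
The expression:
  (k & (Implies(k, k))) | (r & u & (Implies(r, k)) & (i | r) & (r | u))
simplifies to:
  k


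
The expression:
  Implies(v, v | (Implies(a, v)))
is always true.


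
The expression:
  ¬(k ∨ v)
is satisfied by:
  {v: False, k: False}


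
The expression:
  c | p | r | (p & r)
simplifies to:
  c | p | r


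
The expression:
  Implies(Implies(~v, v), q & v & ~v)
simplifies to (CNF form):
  ~v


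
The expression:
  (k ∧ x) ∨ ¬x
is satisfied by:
  {k: True, x: False}
  {x: False, k: False}
  {x: True, k: True}


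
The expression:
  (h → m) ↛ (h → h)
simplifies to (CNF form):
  False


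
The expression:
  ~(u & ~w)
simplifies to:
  w | ~u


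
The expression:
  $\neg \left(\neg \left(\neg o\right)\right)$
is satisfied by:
  {o: False}


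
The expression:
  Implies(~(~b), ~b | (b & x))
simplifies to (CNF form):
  x | ~b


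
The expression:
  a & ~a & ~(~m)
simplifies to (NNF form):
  False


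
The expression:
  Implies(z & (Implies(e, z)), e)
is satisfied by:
  {e: True, z: False}
  {z: False, e: False}
  {z: True, e: True}


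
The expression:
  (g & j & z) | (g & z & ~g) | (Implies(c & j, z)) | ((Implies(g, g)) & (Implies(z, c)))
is always true.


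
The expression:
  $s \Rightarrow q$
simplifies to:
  $q \vee \neg s$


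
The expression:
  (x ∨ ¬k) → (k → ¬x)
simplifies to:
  ¬k ∨ ¬x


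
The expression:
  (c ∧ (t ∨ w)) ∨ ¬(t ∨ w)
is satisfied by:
  {c: True, t: False, w: False}
  {c: True, w: True, t: False}
  {c: True, t: True, w: False}
  {c: True, w: True, t: True}
  {w: False, t: False, c: False}


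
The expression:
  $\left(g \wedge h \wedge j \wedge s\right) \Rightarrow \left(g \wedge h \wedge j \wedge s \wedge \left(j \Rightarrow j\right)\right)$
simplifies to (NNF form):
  $\text{True}$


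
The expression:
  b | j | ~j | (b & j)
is always true.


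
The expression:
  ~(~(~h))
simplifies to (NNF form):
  ~h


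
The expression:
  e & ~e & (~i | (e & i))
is never true.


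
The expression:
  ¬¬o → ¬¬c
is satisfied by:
  {c: True, o: False}
  {o: False, c: False}
  {o: True, c: True}


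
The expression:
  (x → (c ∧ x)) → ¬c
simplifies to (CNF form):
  ¬c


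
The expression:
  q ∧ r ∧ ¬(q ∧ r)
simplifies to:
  False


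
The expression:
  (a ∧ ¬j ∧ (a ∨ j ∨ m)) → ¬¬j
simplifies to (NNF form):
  j ∨ ¬a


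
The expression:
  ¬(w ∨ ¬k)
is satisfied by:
  {k: True, w: False}


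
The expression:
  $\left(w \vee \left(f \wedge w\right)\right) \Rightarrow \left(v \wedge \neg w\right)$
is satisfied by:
  {w: False}


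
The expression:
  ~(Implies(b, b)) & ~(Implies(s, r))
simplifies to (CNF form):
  False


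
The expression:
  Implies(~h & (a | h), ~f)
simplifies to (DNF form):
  h | ~a | ~f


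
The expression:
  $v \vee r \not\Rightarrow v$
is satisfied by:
  {r: True, v: True}
  {r: True, v: False}
  {v: True, r: False}


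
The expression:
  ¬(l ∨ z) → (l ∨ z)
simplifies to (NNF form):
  l ∨ z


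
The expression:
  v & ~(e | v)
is never true.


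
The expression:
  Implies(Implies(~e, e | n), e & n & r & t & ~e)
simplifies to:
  ~e & ~n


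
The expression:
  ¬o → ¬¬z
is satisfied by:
  {o: True, z: True}
  {o: True, z: False}
  {z: True, o: False}


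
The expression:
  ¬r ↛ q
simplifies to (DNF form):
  q ∨ ¬r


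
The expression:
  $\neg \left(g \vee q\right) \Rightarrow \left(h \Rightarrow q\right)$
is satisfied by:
  {q: True, g: True, h: False}
  {q: True, h: False, g: False}
  {g: True, h: False, q: False}
  {g: False, h: False, q: False}
  {q: True, g: True, h: True}
  {q: True, h: True, g: False}
  {g: True, h: True, q: False}


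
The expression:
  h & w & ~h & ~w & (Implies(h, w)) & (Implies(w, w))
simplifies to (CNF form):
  False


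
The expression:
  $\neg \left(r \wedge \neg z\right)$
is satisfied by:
  {z: True, r: False}
  {r: False, z: False}
  {r: True, z: True}


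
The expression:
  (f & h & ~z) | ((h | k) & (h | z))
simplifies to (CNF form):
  (h | k) & (h | z)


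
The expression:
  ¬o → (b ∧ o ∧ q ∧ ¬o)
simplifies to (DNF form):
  o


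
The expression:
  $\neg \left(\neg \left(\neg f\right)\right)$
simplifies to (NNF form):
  $\neg f$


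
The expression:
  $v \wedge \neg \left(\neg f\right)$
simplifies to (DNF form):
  $f \wedge v$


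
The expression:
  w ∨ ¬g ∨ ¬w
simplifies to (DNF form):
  True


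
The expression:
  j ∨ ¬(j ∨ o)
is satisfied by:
  {j: True, o: False}
  {o: False, j: False}
  {o: True, j: True}


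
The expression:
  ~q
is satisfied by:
  {q: False}


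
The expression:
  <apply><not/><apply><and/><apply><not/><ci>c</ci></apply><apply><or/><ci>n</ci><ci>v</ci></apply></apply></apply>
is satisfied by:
  {c: True, n: False, v: False}
  {c: True, v: True, n: False}
  {c: True, n: True, v: False}
  {c: True, v: True, n: True}
  {v: False, n: False, c: False}


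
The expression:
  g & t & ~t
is never true.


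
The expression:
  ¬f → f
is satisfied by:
  {f: True}


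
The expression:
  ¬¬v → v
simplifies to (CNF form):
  True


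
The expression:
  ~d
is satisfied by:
  {d: False}


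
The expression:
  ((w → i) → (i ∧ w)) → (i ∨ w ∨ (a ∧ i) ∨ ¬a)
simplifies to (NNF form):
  True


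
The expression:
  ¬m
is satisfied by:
  {m: False}


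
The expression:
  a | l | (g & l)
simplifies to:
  a | l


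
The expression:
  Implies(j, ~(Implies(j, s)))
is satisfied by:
  {s: False, j: False}
  {j: True, s: False}
  {s: True, j: False}


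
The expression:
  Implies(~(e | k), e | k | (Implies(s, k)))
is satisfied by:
  {k: True, e: True, s: False}
  {k: True, s: False, e: False}
  {e: True, s: False, k: False}
  {e: False, s: False, k: False}
  {k: True, e: True, s: True}
  {k: True, s: True, e: False}
  {e: True, s: True, k: False}


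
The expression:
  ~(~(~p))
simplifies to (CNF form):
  ~p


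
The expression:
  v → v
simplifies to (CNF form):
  True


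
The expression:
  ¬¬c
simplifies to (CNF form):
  c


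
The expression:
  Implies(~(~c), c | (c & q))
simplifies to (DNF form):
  True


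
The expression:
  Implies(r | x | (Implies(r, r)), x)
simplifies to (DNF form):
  x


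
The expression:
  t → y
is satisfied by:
  {y: True, t: False}
  {t: False, y: False}
  {t: True, y: True}


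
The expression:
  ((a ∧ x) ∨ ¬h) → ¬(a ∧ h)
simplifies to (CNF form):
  ¬a ∨ ¬h ∨ ¬x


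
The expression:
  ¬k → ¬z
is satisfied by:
  {k: True, z: False}
  {z: False, k: False}
  {z: True, k: True}


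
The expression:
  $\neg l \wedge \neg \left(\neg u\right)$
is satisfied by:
  {u: True, l: False}


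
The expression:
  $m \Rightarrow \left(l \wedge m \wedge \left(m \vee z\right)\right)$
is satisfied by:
  {l: True, m: False}
  {m: False, l: False}
  {m: True, l: True}


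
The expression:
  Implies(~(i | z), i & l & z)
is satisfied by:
  {i: True, z: True}
  {i: True, z: False}
  {z: True, i: False}


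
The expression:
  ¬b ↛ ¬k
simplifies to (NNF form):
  k ∧ ¬b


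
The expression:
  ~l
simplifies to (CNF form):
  ~l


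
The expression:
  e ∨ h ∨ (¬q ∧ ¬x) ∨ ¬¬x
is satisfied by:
  {h: True, x: True, e: True, q: False}
  {h: True, x: True, e: False, q: False}
  {h: True, e: True, q: False, x: False}
  {h: True, e: False, q: False, x: False}
  {x: True, e: True, q: False, h: False}
  {x: True, e: False, q: False, h: False}
  {e: True, x: False, q: False, h: False}
  {e: False, x: False, q: False, h: False}
  {h: True, x: True, q: True, e: True}
  {h: True, x: True, q: True, e: False}
  {h: True, q: True, e: True, x: False}
  {h: True, q: True, e: False, x: False}
  {q: True, x: True, e: True, h: False}
  {q: True, x: True, e: False, h: False}
  {q: True, e: True, x: False, h: False}


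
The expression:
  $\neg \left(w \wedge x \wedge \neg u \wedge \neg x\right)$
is always true.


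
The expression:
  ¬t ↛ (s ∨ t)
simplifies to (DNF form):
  ¬s ∧ ¬t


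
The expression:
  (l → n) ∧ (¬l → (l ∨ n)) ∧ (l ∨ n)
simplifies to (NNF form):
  n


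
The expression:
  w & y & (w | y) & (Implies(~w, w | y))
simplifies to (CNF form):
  w & y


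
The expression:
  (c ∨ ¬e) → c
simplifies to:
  c ∨ e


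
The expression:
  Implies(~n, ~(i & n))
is always true.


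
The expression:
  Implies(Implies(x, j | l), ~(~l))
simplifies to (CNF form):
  (l | x) & (l | ~j)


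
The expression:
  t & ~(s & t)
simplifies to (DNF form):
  t & ~s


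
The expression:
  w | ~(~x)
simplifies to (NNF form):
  w | x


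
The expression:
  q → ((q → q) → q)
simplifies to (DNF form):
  True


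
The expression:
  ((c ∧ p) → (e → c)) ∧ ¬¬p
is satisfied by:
  {p: True}


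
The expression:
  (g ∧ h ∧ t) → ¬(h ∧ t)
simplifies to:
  ¬g ∨ ¬h ∨ ¬t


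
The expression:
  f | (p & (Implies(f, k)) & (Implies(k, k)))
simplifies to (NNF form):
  f | p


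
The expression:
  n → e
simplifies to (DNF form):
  e ∨ ¬n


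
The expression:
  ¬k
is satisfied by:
  {k: False}


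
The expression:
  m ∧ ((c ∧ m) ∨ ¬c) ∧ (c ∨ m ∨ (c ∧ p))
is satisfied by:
  {m: True}


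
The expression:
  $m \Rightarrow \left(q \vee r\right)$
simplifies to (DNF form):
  $q \vee r \vee \neg m$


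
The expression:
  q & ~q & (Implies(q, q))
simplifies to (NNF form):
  False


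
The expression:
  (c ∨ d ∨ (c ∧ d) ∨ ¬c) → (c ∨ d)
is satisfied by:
  {d: True, c: True}
  {d: True, c: False}
  {c: True, d: False}


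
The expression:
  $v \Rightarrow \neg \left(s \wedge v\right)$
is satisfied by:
  {s: False, v: False}
  {v: True, s: False}
  {s: True, v: False}


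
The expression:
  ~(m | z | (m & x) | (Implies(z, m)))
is never true.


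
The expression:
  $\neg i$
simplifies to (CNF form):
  $\neg i$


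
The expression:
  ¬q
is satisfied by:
  {q: False}


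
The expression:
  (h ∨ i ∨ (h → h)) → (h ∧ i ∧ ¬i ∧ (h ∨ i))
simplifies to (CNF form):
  False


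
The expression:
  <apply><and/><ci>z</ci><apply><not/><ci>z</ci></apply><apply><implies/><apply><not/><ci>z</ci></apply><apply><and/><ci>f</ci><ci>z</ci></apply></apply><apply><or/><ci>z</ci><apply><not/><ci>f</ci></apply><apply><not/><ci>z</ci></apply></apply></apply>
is never true.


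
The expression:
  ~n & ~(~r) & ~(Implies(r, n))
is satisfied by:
  {r: True, n: False}


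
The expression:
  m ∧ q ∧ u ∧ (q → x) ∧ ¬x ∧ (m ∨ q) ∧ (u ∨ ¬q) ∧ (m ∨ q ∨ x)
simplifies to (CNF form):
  False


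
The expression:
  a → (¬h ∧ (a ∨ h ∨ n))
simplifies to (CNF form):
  ¬a ∨ ¬h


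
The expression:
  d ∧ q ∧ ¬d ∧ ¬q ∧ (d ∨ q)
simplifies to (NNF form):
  False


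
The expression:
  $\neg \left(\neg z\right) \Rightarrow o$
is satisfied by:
  {o: True, z: False}
  {z: False, o: False}
  {z: True, o: True}


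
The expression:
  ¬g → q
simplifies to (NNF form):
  g ∨ q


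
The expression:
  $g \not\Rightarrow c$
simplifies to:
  $g \wedge \neg c$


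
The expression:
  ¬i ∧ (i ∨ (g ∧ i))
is never true.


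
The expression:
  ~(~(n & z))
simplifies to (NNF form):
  n & z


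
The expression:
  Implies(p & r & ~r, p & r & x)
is always true.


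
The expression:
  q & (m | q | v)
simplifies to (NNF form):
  q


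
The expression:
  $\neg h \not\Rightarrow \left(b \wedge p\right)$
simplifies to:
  $\neg h \wedge \left(\neg b \vee \neg p\right)$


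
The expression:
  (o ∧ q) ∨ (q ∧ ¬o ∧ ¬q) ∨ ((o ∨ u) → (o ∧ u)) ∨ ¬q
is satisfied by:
  {o: True, u: False, q: False}
  {u: False, q: False, o: False}
  {o: True, q: True, u: False}
  {q: True, u: False, o: False}
  {o: True, u: True, q: False}
  {u: True, o: False, q: False}
  {o: True, q: True, u: True}


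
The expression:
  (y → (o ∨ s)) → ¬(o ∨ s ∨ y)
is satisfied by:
  {o: False, s: False}


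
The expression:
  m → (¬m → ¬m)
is always true.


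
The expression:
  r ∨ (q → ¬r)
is always true.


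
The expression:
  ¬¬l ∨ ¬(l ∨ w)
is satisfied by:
  {l: True, w: False}
  {w: False, l: False}
  {w: True, l: True}


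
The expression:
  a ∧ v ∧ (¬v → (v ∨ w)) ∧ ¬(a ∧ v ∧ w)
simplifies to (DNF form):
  a ∧ v ∧ ¬w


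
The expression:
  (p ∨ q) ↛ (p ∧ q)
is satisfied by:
  {q: True, p: False}
  {p: True, q: False}


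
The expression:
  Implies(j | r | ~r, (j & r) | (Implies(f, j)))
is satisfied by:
  {j: True, f: False}
  {f: False, j: False}
  {f: True, j: True}


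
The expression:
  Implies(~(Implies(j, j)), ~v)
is always true.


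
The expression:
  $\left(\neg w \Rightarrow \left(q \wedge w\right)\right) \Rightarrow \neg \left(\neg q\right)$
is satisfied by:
  {q: True, w: False}
  {w: False, q: False}
  {w: True, q: True}


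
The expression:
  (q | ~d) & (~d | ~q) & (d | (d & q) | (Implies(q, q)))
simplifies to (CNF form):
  ~d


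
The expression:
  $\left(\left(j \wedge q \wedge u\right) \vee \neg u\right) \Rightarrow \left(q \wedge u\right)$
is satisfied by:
  {u: True}


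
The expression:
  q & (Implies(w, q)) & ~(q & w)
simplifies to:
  q & ~w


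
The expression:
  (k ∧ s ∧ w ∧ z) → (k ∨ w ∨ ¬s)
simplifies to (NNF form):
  True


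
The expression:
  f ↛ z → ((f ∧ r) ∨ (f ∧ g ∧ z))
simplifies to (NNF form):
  r ∨ z ∨ ¬f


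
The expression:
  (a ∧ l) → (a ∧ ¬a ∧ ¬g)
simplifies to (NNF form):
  ¬a ∨ ¬l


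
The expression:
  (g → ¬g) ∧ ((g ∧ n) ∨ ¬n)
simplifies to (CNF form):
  ¬g ∧ ¬n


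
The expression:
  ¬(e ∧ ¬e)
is always true.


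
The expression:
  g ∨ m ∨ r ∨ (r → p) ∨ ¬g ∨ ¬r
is always true.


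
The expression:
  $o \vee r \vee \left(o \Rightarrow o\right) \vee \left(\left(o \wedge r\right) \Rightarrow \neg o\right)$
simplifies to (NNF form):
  $\text{True}$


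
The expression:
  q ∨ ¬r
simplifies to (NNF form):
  q ∨ ¬r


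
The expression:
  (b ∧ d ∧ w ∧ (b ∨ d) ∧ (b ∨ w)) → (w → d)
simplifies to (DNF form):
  True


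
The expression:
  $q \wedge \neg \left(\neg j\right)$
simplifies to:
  $j \wedge q$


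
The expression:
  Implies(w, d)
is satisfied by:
  {d: True, w: False}
  {w: False, d: False}
  {w: True, d: True}


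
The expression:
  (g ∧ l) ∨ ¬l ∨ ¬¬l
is always true.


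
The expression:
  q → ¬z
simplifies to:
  ¬q ∨ ¬z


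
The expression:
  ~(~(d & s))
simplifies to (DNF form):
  d & s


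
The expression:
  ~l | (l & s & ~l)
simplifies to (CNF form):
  ~l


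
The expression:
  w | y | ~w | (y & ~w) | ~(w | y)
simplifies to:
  True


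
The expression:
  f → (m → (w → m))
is always true.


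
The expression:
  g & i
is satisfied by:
  {i: True, g: True}


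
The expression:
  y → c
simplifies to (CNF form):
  c ∨ ¬y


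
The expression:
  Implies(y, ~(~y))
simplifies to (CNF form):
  True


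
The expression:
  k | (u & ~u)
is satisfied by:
  {k: True}


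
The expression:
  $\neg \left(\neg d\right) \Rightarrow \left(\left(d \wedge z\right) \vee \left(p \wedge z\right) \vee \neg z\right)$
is always true.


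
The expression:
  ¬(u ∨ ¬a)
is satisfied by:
  {a: True, u: False}


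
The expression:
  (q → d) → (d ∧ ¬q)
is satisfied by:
  {q: True, d: False}
  {d: True, q: False}


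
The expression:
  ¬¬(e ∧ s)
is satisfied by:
  {e: True, s: True}


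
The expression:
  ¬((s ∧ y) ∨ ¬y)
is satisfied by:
  {y: True, s: False}


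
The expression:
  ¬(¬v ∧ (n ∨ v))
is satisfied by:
  {v: True, n: False}
  {n: False, v: False}
  {n: True, v: True}


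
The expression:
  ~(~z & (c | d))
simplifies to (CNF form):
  (z | ~c) & (z | ~d)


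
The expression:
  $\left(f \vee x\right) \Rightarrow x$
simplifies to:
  $x \vee \neg f$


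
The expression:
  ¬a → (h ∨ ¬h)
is always true.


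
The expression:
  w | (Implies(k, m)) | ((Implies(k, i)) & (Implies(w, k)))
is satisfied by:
  {i: True, w: True, m: True, k: False}
  {i: True, w: True, k: False, m: False}
  {i: True, m: True, k: False, w: False}
  {i: True, k: False, m: False, w: False}
  {w: True, m: True, k: False, i: False}
  {w: True, k: False, m: False, i: False}
  {m: True, w: False, k: False, i: False}
  {w: False, k: False, m: False, i: False}
  {w: True, i: True, k: True, m: True}
  {w: True, i: True, k: True, m: False}
  {i: True, k: True, m: True, w: False}
  {i: True, k: True, w: False, m: False}
  {m: True, k: True, w: True, i: False}
  {k: True, w: True, i: False, m: False}
  {k: True, m: True, i: False, w: False}


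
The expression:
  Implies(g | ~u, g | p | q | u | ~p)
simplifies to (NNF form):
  True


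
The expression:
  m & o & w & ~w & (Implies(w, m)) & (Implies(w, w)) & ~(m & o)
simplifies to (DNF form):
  False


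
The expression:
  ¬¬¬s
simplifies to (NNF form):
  ¬s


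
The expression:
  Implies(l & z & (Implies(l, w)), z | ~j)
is always true.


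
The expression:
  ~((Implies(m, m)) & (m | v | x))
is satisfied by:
  {x: False, v: False, m: False}


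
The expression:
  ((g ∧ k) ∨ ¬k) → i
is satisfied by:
  {i: True, k: True, g: False}
  {i: True, g: False, k: False}
  {i: True, k: True, g: True}
  {i: True, g: True, k: False}
  {k: True, g: False, i: False}


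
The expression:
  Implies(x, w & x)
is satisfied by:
  {w: True, x: False}
  {x: False, w: False}
  {x: True, w: True}


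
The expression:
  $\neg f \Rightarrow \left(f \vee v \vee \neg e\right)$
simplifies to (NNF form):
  $f \vee v \vee \neg e$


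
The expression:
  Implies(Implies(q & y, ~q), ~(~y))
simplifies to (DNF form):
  y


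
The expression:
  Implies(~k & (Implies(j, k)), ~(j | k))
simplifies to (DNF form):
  True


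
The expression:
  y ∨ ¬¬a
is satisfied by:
  {a: True, y: True}
  {a: True, y: False}
  {y: True, a: False}


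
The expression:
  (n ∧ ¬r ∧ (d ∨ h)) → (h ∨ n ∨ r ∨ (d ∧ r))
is always true.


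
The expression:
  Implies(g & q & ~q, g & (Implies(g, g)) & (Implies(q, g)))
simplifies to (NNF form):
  True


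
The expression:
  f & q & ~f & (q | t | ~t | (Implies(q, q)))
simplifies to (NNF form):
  False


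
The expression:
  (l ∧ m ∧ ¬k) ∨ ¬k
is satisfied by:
  {k: False}


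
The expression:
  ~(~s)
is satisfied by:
  {s: True}


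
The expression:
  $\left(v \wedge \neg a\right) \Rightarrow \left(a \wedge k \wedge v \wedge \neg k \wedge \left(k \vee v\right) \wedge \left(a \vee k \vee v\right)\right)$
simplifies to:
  $a \vee \neg v$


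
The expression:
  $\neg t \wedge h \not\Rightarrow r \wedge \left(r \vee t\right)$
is never true.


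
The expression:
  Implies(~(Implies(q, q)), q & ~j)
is always true.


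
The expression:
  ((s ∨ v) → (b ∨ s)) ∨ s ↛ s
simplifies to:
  b ∨ s ∨ ¬v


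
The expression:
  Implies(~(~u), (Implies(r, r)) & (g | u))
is always true.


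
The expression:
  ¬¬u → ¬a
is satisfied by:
  {u: False, a: False}
  {a: True, u: False}
  {u: True, a: False}


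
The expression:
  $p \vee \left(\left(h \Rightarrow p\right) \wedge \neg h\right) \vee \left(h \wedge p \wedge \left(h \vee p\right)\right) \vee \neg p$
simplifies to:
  $\text{True}$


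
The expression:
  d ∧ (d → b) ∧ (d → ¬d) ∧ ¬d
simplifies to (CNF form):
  False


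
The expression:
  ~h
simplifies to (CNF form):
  ~h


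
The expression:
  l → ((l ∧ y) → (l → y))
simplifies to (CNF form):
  True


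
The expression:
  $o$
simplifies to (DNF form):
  $o$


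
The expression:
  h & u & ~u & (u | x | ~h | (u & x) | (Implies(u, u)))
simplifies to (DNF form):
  False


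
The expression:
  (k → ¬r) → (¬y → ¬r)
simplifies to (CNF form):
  k ∨ y ∨ ¬r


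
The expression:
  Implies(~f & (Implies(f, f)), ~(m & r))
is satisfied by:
  {f: True, m: False, r: False}
  {f: False, m: False, r: False}
  {r: True, f: True, m: False}
  {r: True, f: False, m: False}
  {m: True, f: True, r: False}
  {m: True, f: False, r: False}
  {m: True, r: True, f: True}


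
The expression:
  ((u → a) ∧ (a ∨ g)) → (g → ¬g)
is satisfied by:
  {u: True, a: False, g: False}
  {a: False, g: False, u: False}
  {u: True, a: True, g: False}
  {a: True, u: False, g: False}
  {g: True, u: True, a: False}


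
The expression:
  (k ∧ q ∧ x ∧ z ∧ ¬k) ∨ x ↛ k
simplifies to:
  x ∧ ¬k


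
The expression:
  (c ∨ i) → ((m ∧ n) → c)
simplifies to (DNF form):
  c ∨ ¬i ∨ ¬m ∨ ¬n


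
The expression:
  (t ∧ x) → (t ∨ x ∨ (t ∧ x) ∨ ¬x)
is always true.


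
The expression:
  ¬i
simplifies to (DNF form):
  ¬i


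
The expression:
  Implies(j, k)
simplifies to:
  k | ~j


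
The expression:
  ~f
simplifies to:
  ~f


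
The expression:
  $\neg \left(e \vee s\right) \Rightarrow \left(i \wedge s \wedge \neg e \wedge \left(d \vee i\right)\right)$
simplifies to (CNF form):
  $e \vee s$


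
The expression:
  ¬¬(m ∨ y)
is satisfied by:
  {y: True, m: True}
  {y: True, m: False}
  {m: True, y: False}


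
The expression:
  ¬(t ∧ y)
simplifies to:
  ¬t ∨ ¬y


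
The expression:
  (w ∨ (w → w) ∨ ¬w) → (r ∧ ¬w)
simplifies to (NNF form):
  r ∧ ¬w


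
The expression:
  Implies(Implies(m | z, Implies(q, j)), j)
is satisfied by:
  {q: True, j: True, z: True, m: True}
  {q: True, j: True, z: True, m: False}
  {q: True, j: True, m: True, z: False}
  {q: True, j: True, m: False, z: False}
  {j: True, z: True, m: True, q: False}
  {j: True, z: True, m: False, q: False}
  {j: True, z: False, m: True, q: False}
  {j: True, z: False, m: False, q: False}
  {q: True, z: True, m: True, j: False}
  {q: True, z: True, m: False, j: False}
  {q: True, m: True, z: False, j: False}


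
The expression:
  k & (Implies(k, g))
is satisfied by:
  {g: True, k: True}


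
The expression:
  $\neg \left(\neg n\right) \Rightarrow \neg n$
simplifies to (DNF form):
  $\neg n$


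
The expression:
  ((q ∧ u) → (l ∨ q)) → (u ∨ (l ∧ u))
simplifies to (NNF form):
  u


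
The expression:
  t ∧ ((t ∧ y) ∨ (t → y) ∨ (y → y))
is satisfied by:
  {t: True}


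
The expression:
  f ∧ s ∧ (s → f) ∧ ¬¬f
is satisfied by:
  {s: True, f: True}


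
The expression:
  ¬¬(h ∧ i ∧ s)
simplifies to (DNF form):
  h ∧ i ∧ s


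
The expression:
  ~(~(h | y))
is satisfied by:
  {y: True, h: True}
  {y: True, h: False}
  {h: True, y: False}


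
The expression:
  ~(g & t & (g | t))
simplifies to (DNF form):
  ~g | ~t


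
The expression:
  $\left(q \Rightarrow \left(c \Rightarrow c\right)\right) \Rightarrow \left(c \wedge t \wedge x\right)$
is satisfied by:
  {t: True, c: True, x: True}


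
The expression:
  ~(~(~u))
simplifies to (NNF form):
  ~u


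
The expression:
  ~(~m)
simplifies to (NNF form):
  m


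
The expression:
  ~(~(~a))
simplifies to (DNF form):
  ~a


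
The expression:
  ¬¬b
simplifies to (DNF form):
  b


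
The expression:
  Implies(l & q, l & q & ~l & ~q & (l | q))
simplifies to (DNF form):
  ~l | ~q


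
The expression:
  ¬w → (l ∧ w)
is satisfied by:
  {w: True}


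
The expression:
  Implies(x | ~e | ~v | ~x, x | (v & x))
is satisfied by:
  {x: True}


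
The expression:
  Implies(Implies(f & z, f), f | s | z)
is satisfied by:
  {z: True, s: True, f: True}
  {z: True, s: True, f: False}
  {z: True, f: True, s: False}
  {z: True, f: False, s: False}
  {s: True, f: True, z: False}
  {s: True, f: False, z: False}
  {f: True, s: False, z: False}


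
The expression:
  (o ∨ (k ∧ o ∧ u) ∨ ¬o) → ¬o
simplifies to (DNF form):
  ¬o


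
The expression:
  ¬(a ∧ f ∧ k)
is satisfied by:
  {k: False, a: False, f: False}
  {f: True, k: False, a: False}
  {a: True, k: False, f: False}
  {f: True, a: True, k: False}
  {k: True, f: False, a: False}
  {f: True, k: True, a: False}
  {a: True, k: True, f: False}


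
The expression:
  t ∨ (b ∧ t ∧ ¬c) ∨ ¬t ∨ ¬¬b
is always true.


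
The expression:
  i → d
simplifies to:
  d ∨ ¬i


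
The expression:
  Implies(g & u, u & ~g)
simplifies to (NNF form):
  ~g | ~u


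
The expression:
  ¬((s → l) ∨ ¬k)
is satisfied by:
  {s: True, k: True, l: False}


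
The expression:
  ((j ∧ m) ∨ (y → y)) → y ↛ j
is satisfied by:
  {y: True, j: False}


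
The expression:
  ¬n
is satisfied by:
  {n: False}


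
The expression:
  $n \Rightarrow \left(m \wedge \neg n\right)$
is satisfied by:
  {n: False}


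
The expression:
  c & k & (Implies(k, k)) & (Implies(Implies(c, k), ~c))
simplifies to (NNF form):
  False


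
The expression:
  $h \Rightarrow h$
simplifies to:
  $\text{True}$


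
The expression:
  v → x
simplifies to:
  x ∨ ¬v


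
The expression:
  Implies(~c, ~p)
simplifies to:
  c | ~p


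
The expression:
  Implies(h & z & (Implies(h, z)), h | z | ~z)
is always true.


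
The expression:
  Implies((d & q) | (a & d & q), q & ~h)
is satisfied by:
  {h: False, q: False, d: False}
  {d: True, h: False, q: False}
  {q: True, h: False, d: False}
  {d: True, q: True, h: False}
  {h: True, d: False, q: False}
  {d: True, h: True, q: False}
  {q: True, h: True, d: False}


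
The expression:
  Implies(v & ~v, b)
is always true.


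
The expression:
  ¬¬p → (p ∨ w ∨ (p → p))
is always true.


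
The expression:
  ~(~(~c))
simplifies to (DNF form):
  ~c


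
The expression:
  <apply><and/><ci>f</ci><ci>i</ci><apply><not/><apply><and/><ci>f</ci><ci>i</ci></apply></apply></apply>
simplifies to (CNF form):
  <false/>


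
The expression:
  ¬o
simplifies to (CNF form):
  ¬o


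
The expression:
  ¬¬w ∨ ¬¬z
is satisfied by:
  {z: True, w: True}
  {z: True, w: False}
  {w: True, z: False}


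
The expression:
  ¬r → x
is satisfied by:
  {r: True, x: True}
  {r: True, x: False}
  {x: True, r: False}


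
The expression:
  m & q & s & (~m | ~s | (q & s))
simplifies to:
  m & q & s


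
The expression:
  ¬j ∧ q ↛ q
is never true.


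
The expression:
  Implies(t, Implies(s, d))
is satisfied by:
  {d: True, s: False, t: False}
  {s: False, t: False, d: False}
  {d: True, t: True, s: False}
  {t: True, s: False, d: False}
  {d: True, s: True, t: False}
  {s: True, d: False, t: False}
  {d: True, t: True, s: True}


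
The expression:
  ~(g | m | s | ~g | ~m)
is never true.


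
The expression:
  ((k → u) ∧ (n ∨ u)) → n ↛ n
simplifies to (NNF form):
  ¬u ∧ (k ∨ ¬n)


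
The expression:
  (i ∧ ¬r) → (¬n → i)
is always true.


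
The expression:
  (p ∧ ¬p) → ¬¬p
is always true.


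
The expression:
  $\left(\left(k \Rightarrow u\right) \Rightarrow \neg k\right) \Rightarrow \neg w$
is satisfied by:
  {k: True, u: True, w: False}
  {k: True, u: False, w: False}
  {u: True, k: False, w: False}
  {k: False, u: False, w: False}
  {k: True, w: True, u: True}


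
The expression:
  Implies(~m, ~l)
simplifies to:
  m | ~l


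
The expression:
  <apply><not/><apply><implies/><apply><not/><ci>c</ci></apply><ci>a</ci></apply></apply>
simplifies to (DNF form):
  <apply><and/><apply><not/><ci>a</ci></apply><apply><not/><ci>c</ci></apply></apply>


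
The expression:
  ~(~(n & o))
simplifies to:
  n & o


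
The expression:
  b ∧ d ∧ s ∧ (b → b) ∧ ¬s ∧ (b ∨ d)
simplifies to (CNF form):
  False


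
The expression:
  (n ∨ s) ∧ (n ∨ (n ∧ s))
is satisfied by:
  {n: True}


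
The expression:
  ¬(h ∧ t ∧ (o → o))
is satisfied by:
  {h: False, t: False}
  {t: True, h: False}
  {h: True, t: False}


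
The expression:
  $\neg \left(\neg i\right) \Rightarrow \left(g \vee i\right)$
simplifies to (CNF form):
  $\text{True}$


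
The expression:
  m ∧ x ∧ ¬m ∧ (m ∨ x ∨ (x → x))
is never true.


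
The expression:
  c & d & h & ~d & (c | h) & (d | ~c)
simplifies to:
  False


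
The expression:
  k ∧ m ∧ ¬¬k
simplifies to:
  k ∧ m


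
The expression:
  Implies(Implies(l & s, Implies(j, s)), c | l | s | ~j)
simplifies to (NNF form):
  c | l | s | ~j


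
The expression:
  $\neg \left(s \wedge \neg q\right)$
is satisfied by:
  {q: True, s: False}
  {s: False, q: False}
  {s: True, q: True}


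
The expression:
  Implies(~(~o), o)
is always true.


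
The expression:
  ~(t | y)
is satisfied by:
  {y: False, t: False}


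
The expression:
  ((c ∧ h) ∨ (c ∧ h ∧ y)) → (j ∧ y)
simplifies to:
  (j ∧ y) ∨ ¬c ∨ ¬h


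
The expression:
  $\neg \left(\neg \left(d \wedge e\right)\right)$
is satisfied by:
  {e: True, d: True}


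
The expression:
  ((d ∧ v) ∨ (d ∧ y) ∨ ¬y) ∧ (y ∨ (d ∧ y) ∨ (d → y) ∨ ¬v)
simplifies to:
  (d ∧ y) ∨ (¬d ∧ ¬y) ∨ (¬v ∧ ¬y)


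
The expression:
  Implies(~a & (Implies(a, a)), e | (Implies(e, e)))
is always true.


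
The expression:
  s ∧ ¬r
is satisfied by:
  {s: True, r: False}


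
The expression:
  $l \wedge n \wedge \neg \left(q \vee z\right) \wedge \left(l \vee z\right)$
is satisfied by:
  {n: True, l: True, q: False, z: False}


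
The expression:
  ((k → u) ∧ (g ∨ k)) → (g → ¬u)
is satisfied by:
  {g: False, u: False}
  {u: True, g: False}
  {g: True, u: False}


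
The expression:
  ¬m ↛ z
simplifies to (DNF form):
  z ∨ ¬m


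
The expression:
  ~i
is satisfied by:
  {i: False}


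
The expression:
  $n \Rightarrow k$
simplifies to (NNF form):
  $k \vee \neg n$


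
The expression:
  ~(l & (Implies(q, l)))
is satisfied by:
  {l: False}


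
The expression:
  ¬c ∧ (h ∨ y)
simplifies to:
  ¬c ∧ (h ∨ y)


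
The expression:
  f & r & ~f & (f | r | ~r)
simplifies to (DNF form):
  False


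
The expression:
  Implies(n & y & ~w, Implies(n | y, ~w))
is always true.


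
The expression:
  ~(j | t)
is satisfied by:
  {t: False, j: False}


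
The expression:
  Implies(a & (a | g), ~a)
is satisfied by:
  {a: False}


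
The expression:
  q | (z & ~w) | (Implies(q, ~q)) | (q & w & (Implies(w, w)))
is always true.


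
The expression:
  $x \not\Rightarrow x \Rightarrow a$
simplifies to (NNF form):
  $\text{True}$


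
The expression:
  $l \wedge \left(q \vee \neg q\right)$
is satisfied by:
  {l: True}


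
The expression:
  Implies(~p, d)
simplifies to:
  d | p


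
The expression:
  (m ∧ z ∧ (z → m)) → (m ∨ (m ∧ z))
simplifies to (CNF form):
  True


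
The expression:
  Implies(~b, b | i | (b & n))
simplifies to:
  b | i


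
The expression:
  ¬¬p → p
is always true.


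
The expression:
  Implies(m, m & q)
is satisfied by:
  {q: True, m: False}
  {m: False, q: False}
  {m: True, q: True}
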